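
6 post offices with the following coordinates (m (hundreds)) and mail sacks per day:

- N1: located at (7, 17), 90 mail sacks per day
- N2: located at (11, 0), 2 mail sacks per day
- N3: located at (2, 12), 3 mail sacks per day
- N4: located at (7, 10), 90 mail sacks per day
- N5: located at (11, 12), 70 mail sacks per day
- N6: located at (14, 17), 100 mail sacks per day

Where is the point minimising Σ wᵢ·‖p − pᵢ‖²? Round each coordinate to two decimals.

The minimiser of Σwᵢ‖p−pᵢ‖² is the weighted centroid p* = (Σwᵢpᵢ)/(Σwᵢ).
Σwᵢ = 355.
Σwᵢxᵢ = 90·7 + 2·11 + 3·2 + 90·7 + 70·11 + 100·14 = 3458.
Σwᵢyᵢ = 90·17 + 2·0 + 3·12 + 90·10 + 70·12 + 100·17 = 5006.
x* = 3458/355 = 9.74, y* = 5006/355 = 14.10.

(9.74, 14.10)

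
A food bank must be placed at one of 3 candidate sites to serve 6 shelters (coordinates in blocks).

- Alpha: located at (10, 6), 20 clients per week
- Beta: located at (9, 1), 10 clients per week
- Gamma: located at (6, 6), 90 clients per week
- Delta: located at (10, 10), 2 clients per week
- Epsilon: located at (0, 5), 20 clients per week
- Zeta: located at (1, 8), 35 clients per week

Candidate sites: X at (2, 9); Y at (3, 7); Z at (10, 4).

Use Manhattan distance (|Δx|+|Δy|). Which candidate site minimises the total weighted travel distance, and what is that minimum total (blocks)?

Total weighted distance at each candidate:
  X (2, 9): total = 1208
  Y (3, 7): total = 865
  Z (10, 4): total = 1307
Minimum is at Y with total 865 blocks.

Y, total 865 blocks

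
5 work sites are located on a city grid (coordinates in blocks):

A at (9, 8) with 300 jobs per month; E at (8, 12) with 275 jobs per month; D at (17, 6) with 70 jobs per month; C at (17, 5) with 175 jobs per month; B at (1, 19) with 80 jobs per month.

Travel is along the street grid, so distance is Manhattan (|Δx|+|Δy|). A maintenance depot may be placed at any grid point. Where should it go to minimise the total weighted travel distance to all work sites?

(9, 8)

Manhattan distance separates: Σwᵢ(|x−xᵢ|+|y−yᵢ|) = Σwᵢ|x−xᵢ| + Σwᵢ|y−yᵢ|, so x and y are optimised independently as 1-D weighted medians.
Total weight W = 900; half = 450.
x-coordinate, sorted with cumulative weight:
  x=1 (B, w=80) cum 80
  x=8 (E, w=275) cum 355
  x=9 (A, w=300) cum 655  ← median
  x=17 (D, w=70) cum 725
  x=17 (C, w=175) cum 900
⇒ x* = 9
y-coordinate, sorted with cumulative weight:
  y=5 (C, w=175) cum 175
  y=6 (D, w=70) cum 245
  y=8 (A, w=300) cum 545  ← median
  y=12 (E, w=275) cum 820
  y=19 (B, w=80) cum 900
⇒ y* = 8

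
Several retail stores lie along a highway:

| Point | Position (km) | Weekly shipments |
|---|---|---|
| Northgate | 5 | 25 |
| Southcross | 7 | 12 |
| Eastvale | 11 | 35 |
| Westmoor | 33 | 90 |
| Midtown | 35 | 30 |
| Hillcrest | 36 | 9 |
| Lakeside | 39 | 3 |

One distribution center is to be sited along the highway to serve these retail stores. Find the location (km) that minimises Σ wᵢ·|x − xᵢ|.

x = 33

For a sum of weighted absolute distances on a line, the optimum is the weighted median (not the mean). Total weight W = 204; half-weight = 102.
Sort by position and accumulate weight:
  km 5 (Northgate, w=25) → cum 25
  km 7 (Southcross, w=12) → cum 37
  km 11 (Eastvale, w=35) → cum 72
  km 33 (Westmoor, w=90) → cum 162  ≥ 102 → median here
  km 35 (Midtown, w=30) → cum 192
  km 36 (Hillcrest, w=9) → cum 201
  km 39 (Lakeside, w=3) → cum 204
Optimal location: km 33.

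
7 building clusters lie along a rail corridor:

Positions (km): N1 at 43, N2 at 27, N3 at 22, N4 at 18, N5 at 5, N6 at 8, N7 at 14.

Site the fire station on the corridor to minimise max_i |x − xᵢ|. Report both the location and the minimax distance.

location 24, max distance 19

The 1-center on a line is the midpoint of the two extreme points: leftmost at 5, rightmost at 43.
Optimal location = (5 + 43)/2 = 24; maximum distance = (43 − 5)/2 = 19.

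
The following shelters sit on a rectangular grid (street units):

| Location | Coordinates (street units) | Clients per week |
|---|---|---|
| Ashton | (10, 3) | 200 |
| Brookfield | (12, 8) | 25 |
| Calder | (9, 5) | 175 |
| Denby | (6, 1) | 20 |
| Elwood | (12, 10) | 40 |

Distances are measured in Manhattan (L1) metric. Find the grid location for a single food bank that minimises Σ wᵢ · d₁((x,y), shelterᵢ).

(10, 5)

Manhattan distance separates: Σwᵢ(|x−xᵢ|+|y−yᵢ|) = Σwᵢ|x−xᵢ| + Σwᵢ|y−yᵢ|, so x and y are optimised independently as 1-D weighted medians.
Total weight W = 460; half = 230.
x-coordinate, sorted with cumulative weight:
  x=6 (Denby, w=20) cum 20
  x=9 (Calder, w=175) cum 195
  x=10 (Ashton, w=200) cum 395  ← median
  x=12 (Brookfield, w=25) cum 420
  x=12 (Elwood, w=40) cum 460
⇒ x* = 10
y-coordinate, sorted with cumulative weight:
  y=1 (Denby, w=20) cum 20
  y=3 (Ashton, w=200) cum 220
  y=5 (Calder, w=175) cum 395  ← median
  y=8 (Brookfield, w=25) cum 420
  y=10 (Elwood, w=40) cum 460
⇒ y* = 5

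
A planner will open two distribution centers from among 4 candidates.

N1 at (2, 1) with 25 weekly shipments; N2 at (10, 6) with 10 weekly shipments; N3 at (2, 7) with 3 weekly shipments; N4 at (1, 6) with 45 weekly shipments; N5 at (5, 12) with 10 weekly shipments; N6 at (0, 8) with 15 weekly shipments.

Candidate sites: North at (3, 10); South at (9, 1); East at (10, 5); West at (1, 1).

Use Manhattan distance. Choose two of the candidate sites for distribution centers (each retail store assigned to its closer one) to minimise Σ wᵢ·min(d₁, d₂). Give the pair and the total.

Evaluate every pair (each demand assigned to the nearer of the two):
  {North, West}: total = 487
  {East, West}: total = 521
  {South, West}: total = 601
  {North, South}: total = 632
  {North, East}: total = 657
  {South, East}: total = 980
Best pair: {North, West} with total 487.

{North, West}, total 487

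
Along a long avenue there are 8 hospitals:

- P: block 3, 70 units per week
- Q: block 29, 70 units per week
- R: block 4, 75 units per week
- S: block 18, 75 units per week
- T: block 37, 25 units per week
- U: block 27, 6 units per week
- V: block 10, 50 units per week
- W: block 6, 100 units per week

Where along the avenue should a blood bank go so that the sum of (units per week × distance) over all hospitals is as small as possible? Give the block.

x = 6

For a sum of weighted absolute distances on a line, the optimum is the weighted median (not the mean). Total weight W = 471; half-weight = 235.5.
Sort by position and accumulate weight:
  block 3 (P, w=70) → cum 70
  block 4 (R, w=75) → cum 145
  block 6 (W, w=100) → cum 245  ≥ 235.5 → median here
  block 10 (V, w=50) → cum 295
  block 18 (S, w=75) → cum 370
  block 27 (U, w=6) → cum 376
  block 29 (Q, w=70) → cum 446
  block 37 (T, w=25) → cum 471
Optimal location: block 6.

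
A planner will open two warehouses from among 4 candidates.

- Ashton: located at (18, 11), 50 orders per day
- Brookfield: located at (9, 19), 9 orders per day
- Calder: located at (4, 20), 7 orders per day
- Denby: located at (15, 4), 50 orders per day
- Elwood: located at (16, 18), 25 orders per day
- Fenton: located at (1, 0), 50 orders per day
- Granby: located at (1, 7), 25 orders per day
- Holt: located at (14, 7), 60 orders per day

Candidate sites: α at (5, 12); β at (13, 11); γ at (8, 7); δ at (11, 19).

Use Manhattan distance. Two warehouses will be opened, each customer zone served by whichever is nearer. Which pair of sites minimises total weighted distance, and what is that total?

{β, γ}, total 2352

Evaluate every pair (each demand assigned to the nearer of the two):
  {β, γ}: total = 2352
  {α, β}: total = 2437
  {γ, δ}: total = 2659
  {β, δ}: total = 2774
  {α, γ}: total = 3022
  {α, δ}: total = 3689
Best pair: {β, γ} with total 2352.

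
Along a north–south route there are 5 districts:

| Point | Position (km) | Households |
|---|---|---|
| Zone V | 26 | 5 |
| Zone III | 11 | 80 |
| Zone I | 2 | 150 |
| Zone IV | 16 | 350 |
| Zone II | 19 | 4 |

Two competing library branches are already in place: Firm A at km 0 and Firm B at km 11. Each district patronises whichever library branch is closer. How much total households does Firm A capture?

150

The indifferent point is the midpoint (0+11)/2 = 5.5; districts left of it (closer to Firm A at 0) go to Firm A, those right go to Firm B.
  Zone I at 2 (w=150) → Firm A
  Zone III at 11 (w=80) → Firm B
  Zone IV at 16 (w=350) → Firm B
  Zone II at 19 (w=4) → Firm B
  Zone V at 26 (w=5) → Firm B
Firm A captures 150; Firm B captures 439.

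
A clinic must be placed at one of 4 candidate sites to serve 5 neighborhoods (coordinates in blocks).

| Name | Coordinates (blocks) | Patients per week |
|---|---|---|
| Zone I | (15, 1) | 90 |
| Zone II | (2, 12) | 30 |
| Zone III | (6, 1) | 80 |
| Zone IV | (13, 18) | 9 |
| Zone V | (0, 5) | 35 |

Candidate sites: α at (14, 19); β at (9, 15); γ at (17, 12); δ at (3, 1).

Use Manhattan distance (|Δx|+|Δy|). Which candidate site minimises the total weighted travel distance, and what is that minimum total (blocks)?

δ, total 2168 blocks

Total weighted distance at each candidate:
  α (14, 19): total = 5358
  β (9, 15): total = 4188
  γ (17, 12): total = 4310
  δ (3, 1): total = 2168
Minimum is at δ with total 2168 blocks.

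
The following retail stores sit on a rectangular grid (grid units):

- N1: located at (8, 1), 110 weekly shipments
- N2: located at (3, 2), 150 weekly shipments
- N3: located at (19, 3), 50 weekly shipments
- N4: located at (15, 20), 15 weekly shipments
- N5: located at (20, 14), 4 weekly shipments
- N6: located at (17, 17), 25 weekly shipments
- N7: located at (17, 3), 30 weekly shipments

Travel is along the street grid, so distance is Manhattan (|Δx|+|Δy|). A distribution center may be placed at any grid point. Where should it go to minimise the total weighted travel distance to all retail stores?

Manhattan distance separates: Σwᵢ(|x−xᵢ|+|y−yᵢ|) = Σwᵢ|x−xᵢ| + Σwᵢ|y−yᵢ|, so x and y are optimised independently as 1-D weighted medians.
Total weight W = 384; half = 192.
x-coordinate, sorted with cumulative weight:
  x=3 (N2, w=150) cum 150
  x=8 (N1, w=110) cum 260  ← median
  x=15 (N4, w=15) cum 275
  x=17 (N6, w=25) cum 300
  x=17 (N7, w=30) cum 330
  x=19 (N3, w=50) cum 380
  x=20 (N5, w=4) cum 384
⇒ x* = 8
y-coordinate, sorted with cumulative weight:
  y=1 (N1, w=110) cum 110
  y=2 (N2, w=150) cum 260  ← median
  y=3 (N3, w=50) cum 310
  y=3 (N7, w=30) cum 340
  y=14 (N5, w=4) cum 344
  y=17 (N6, w=25) cum 369
  y=20 (N4, w=15) cum 384
⇒ y* = 2

(8, 2)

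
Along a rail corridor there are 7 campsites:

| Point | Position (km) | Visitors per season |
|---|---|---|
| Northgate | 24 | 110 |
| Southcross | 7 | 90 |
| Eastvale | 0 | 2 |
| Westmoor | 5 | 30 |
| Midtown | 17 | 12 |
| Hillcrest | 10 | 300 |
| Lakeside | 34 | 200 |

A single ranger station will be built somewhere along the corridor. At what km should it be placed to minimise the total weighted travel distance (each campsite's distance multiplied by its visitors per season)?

x = 10

For a sum of weighted absolute distances on a line, the optimum is the weighted median (not the mean). Total weight W = 744; half-weight = 372.
Sort by position and accumulate weight:
  km 0 (Eastvale, w=2) → cum 2
  km 5 (Westmoor, w=30) → cum 32
  km 7 (Southcross, w=90) → cum 122
  km 10 (Hillcrest, w=300) → cum 422  ≥ 372 → median here
  km 17 (Midtown, w=12) → cum 434
  km 24 (Northgate, w=110) → cum 544
  km 34 (Lakeside, w=200) → cum 744
Optimal location: km 10.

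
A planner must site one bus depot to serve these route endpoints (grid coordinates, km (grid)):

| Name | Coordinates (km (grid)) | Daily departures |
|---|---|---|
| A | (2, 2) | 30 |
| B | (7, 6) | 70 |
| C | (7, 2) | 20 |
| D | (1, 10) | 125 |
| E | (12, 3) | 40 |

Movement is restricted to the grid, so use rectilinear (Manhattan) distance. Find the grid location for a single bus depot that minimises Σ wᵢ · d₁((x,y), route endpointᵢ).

Manhattan distance separates: Σwᵢ(|x−xᵢ|+|y−yᵢ|) = Σwᵢ|x−xᵢ| + Σwᵢ|y−yᵢ|, so x and y are optimised independently as 1-D weighted medians.
Total weight W = 285; half = 142.5.
x-coordinate, sorted with cumulative weight:
  x=1 (D, w=125) cum 125
  x=2 (A, w=30) cum 155  ← median
  x=7 (B, w=70) cum 225
  x=7 (C, w=20) cum 245
  x=12 (E, w=40) cum 285
⇒ x* = 2
y-coordinate, sorted with cumulative weight:
  y=2 (A, w=30) cum 30
  y=2 (C, w=20) cum 50
  y=3 (E, w=40) cum 90
  y=6 (B, w=70) cum 160  ← median
  y=10 (D, w=125) cum 285
⇒ y* = 6

(2, 6)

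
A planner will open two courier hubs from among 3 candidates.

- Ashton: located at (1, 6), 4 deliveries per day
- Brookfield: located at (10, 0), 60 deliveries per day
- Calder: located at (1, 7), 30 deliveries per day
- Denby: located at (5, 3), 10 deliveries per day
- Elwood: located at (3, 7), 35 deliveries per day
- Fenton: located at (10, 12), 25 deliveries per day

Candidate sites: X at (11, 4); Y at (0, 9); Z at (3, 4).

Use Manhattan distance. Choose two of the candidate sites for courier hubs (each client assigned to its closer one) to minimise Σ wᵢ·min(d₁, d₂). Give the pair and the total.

Evaluate every pair (each demand assigned to the nearer of the two):
  {X, Z}: total = 826
  {X, Y}: total = 876
  {Y, Z}: total = 1226
Best pair: {X, Z} with total 826.

{X, Z}, total 826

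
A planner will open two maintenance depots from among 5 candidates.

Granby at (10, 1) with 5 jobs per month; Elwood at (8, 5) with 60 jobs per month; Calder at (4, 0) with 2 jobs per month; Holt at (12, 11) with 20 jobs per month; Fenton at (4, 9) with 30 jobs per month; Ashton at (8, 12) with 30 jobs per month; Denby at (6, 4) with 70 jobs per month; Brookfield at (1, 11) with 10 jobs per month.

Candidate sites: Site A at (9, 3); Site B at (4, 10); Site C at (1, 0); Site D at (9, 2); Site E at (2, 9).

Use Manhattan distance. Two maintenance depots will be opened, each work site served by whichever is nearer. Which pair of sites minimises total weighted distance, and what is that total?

Evaluate every pair (each demand assigned to the nearer of the two):
  {Site A, Site B}: total = 921
  {Site B, Site D}: total = 1044
  {Site A, Site E}: total = 1071
  {Site D, Site E}: total = 1214
  {Site A, Site C}: total = 1441
  {Site A, Site D}: total = 1494
  {Site B, Site C}: total = 1586
  {Site B, Site E}: total = 1615
  {Site C, Site D}: total = 1646
  {Site C, Site E}: total = 1886
Best pair: {Site A, Site B} with total 921.

{Site A, Site B}, total 921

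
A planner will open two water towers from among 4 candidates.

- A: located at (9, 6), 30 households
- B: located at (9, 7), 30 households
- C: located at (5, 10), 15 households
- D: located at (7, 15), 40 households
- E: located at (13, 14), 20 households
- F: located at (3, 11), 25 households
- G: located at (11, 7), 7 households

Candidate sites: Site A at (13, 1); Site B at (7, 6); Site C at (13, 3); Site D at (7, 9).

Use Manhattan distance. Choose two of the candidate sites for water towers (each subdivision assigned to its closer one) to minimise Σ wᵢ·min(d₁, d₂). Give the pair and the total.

Evaluate every pair (each demand assigned to the nearer of the two):
  {Site B, Site D}: total = 840
  {Site A, Site D}: total = 967
  {Site C, Site D}: total = 967
  {Site B, Site C}: total = 1080
  {Site A, Site B}: total = 1120
  {Site A, Site C}: total = 2107
Best pair: {Site B, Site D} with total 840.

{Site B, Site D}, total 840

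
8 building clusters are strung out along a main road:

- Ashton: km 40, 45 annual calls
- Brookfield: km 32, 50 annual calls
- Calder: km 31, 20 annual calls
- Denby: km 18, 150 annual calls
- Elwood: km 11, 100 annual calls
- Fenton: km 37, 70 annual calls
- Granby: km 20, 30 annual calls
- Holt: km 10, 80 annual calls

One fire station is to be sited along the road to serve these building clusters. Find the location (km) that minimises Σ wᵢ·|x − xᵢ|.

x = 18

For a sum of weighted absolute distances on a line, the optimum is the weighted median (not the mean). Total weight W = 545; half-weight = 272.5.
Sort by position and accumulate weight:
  km 10 (Holt, w=80) → cum 80
  km 11 (Elwood, w=100) → cum 180
  km 18 (Denby, w=150) → cum 330  ≥ 272.5 → median here
  km 20 (Granby, w=30) → cum 360
  km 31 (Calder, w=20) → cum 380
  km 32 (Brookfield, w=50) → cum 430
  km 37 (Fenton, w=70) → cum 500
  km 40 (Ashton, w=45) → cum 545
Optimal location: km 18.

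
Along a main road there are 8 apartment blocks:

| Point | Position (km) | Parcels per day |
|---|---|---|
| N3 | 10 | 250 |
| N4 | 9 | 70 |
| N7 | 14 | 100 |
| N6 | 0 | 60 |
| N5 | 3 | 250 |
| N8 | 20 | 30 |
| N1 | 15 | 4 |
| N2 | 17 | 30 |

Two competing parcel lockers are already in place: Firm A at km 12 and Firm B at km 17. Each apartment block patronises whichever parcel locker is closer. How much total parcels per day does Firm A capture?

The indifferent point is the midpoint (12+17)/2 = 14.5; apartment blocks left of it (closer to Firm A at 12) go to Firm A, those right go to Firm B.
  N6 at 0 (w=60) → Firm A
  N5 at 3 (w=250) → Firm A
  N4 at 9 (w=70) → Firm A
  N3 at 10 (w=250) → Firm A
  N7 at 14 (w=100) → Firm A
  N1 at 15 (w=4) → Firm B
  N2 at 17 (w=30) → Firm B
  N8 at 20 (w=30) → Firm B
Firm A captures 730; Firm B captures 64.

730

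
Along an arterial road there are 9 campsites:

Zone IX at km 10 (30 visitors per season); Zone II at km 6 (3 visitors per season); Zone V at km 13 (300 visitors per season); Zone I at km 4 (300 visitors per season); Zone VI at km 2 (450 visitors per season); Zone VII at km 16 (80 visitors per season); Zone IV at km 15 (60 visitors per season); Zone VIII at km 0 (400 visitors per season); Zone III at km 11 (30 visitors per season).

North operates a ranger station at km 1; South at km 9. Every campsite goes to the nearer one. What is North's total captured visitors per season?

1150

The indifferent point is the midpoint (1+9)/2 = 5; campsites left of it (closer to North at 1) go to North, those right go to South.
  Zone VIII at 0 (w=400) → North
  Zone VI at 2 (w=450) → North
  Zone I at 4 (w=300) → North
  Zone II at 6 (w=3) → South
  Zone IX at 10 (w=30) → South
  Zone III at 11 (w=30) → South
  Zone V at 13 (w=300) → South
  Zone IV at 15 (w=60) → South
  Zone VII at 16 (w=80) → South
North captures 1150; South captures 503.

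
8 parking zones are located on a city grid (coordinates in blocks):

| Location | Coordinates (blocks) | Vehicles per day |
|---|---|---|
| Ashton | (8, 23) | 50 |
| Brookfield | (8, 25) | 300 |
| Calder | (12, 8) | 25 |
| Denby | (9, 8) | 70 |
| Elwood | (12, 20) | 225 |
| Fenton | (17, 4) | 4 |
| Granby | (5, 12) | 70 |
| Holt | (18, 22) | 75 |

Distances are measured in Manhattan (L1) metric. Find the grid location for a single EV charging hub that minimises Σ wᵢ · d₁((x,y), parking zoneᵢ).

Manhattan distance separates: Σwᵢ(|x−xᵢ|+|y−yᵢ|) = Σwᵢ|x−xᵢ| + Σwᵢ|y−yᵢ|, so x and y are optimised independently as 1-D weighted medians.
Total weight W = 819; half = 409.5.
x-coordinate, sorted with cumulative weight:
  x=5 (Granby, w=70) cum 70
  x=8 (Ashton, w=50) cum 120
  x=8 (Brookfield, w=300) cum 420  ← median
  x=9 (Denby, w=70) cum 490
  x=12 (Calder, w=25) cum 515
  x=12 (Elwood, w=225) cum 740
  x=17 (Fenton, w=4) cum 744
  x=18 (Holt, w=75) cum 819
⇒ x* = 8
y-coordinate, sorted with cumulative weight:
  y=4 (Fenton, w=4) cum 4
  y=8 (Calder, w=25) cum 29
  y=8 (Denby, w=70) cum 99
  y=12 (Granby, w=70) cum 169
  y=20 (Elwood, w=225) cum 394
  y=22 (Holt, w=75) cum 469  ← median
  y=23 (Ashton, w=50) cum 519
  y=25 (Brookfield, w=300) cum 819
⇒ y* = 22

(8, 22)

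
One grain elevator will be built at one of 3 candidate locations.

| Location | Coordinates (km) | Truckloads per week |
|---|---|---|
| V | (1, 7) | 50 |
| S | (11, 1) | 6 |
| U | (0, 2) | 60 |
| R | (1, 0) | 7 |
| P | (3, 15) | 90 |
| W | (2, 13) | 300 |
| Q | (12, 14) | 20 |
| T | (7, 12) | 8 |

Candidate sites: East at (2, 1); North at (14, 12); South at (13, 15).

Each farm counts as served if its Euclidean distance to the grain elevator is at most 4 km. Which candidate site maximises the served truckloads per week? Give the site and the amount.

Coverage radius r = 4 km; a point is covered iff (Δx)²+(Δy)² ≤ 4² = 16.
  East (2, 1): covers {U, R} → 67
  North (14, 12): covers {Q} → 20
  South (13, 15): covers {Q} → 20
Maximum coverage at East: 67 truckloads per week.

East, covering 67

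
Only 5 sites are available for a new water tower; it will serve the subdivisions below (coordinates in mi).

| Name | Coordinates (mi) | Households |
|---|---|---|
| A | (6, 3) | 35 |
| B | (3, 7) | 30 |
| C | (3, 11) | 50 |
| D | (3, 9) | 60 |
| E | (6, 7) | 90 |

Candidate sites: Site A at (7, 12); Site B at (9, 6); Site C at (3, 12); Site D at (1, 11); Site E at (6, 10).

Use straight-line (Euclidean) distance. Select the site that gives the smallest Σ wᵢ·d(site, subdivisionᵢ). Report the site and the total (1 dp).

Site E, total 990.1 mi

Total weighted distance at each candidate:
  Site A (7, 12): total = 1474.1
  Site B (9, 6): total = 1408.6
  Site C (3, 12): total = 1236.8
  Site D (1, 11): total = 1310.3
  Site E (6, 10): total = 990.1
Minimum is at Site E with total 990.1 mi.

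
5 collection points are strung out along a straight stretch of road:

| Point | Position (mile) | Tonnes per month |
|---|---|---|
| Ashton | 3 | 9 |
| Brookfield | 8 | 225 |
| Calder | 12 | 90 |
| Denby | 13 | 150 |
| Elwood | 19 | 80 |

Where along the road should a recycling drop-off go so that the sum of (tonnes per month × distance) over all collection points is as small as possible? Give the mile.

For a sum of weighted absolute distances on a line, the optimum is the weighted median (not the mean). Total weight W = 554; half-weight = 277.
Sort by position and accumulate weight:
  mile 3 (Ashton, w=9) → cum 9
  mile 8 (Brookfield, w=225) → cum 234
  mile 12 (Calder, w=90) → cum 324  ≥ 277 → median here
  mile 13 (Denby, w=150) → cum 474
  mile 19 (Elwood, w=80) → cum 554
Optimal location: mile 12.

x = 12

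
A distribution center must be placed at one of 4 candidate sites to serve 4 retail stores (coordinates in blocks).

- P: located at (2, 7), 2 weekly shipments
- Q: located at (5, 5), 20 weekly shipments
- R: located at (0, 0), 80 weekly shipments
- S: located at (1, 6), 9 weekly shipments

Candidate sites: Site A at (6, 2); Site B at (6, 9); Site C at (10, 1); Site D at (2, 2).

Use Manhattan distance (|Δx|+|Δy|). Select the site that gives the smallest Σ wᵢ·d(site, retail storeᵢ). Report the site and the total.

Total weighted distance at each candidate:
  Site A (6, 2): total = 819
  Site B (6, 9): total = 1384
  Site C (10, 1): total = 1214
  Site D (2, 2): total = 495
Minimum is at Site D with total 495 blocks.

Site D, total 495 blocks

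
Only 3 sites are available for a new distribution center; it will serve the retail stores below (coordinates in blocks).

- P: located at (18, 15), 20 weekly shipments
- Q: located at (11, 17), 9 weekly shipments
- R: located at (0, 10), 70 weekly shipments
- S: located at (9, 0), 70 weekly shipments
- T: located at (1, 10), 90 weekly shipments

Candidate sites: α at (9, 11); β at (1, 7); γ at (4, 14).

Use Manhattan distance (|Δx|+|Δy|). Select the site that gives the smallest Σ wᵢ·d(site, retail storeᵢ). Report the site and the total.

Total weighted distance at each candidate:
  α (9, 11): total = 2612
  β (1, 7): total = 2280
  γ (4, 14): total = 2910
Minimum is at β with total 2280 blocks.

β, total 2280 blocks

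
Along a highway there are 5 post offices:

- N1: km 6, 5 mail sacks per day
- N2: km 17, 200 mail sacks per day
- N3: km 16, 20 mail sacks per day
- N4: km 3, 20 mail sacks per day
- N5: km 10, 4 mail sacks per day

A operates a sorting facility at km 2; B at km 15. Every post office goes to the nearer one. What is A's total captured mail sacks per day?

The indifferent point is the midpoint (2+15)/2 = 8.5; post offices left of it (closer to A at 2) go to A, those right go to B.
  N4 at 3 (w=20) → A
  N1 at 6 (w=5) → A
  N5 at 10 (w=4) → B
  N3 at 16 (w=20) → B
  N2 at 17 (w=200) → B
A captures 25; B captures 224.

25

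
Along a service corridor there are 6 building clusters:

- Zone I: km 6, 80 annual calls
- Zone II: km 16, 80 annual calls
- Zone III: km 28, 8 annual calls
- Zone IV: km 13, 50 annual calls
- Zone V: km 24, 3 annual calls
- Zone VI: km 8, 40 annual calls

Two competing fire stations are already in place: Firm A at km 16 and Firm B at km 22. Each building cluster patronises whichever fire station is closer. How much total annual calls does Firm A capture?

The indifferent point is the midpoint (16+22)/2 = 19; building clusters left of it (closer to Firm A at 16) go to Firm A, those right go to Firm B.
  Zone I at 6 (w=80) → Firm A
  Zone VI at 8 (w=40) → Firm A
  Zone IV at 13 (w=50) → Firm A
  Zone II at 16 (w=80) → Firm A
  Zone V at 24 (w=3) → Firm B
  Zone III at 28 (w=8) → Firm B
Firm A captures 250; Firm B captures 11.

250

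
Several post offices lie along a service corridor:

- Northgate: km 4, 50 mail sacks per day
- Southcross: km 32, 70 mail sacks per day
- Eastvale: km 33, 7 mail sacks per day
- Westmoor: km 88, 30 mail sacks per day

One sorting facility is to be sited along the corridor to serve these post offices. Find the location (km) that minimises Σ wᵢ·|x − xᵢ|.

x = 32

For a sum of weighted absolute distances on a line, the optimum is the weighted median (not the mean). Total weight W = 157; half-weight = 78.5.
Sort by position and accumulate weight:
  km 4 (Northgate, w=50) → cum 50
  km 32 (Southcross, w=70) → cum 120  ≥ 78.5 → median here
  km 33 (Eastvale, w=7) → cum 127
  km 88 (Westmoor, w=30) → cum 157
Optimal location: km 32.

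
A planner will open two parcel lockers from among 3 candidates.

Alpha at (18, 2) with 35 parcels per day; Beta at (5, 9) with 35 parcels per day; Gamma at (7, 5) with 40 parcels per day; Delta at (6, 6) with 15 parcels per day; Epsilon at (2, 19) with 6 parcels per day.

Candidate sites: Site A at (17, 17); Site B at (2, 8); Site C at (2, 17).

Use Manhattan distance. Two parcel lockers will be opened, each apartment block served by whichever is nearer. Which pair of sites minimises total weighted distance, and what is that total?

Evaluate every pair (each demand assigned to the nearer of the two):
  {Site A, Site B}: total = 1176
  {Site B, Site C}: total = 1332
  {Site A, Site C}: total = 1862
Best pair: {Site A, Site B} with total 1176.

{Site A, Site B}, total 1176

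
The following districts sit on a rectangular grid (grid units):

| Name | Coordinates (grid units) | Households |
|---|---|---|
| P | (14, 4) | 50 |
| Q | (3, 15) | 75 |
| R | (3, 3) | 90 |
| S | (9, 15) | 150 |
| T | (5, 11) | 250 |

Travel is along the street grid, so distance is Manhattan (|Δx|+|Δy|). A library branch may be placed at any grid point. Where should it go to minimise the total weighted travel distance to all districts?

Manhattan distance separates: Σwᵢ(|x−xᵢ|+|y−yᵢ|) = Σwᵢ|x−xᵢ| + Σwᵢ|y−yᵢ|, so x and y are optimised independently as 1-D weighted medians.
Total weight W = 615; half = 307.5.
x-coordinate, sorted with cumulative weight:
  x=3 (Q, w=75) cum 75
  x=3 (R, w=90) cum 165
  x=5 (T, w=250) cum 415  ← median
  x=9 (S, w=150) cum 565
  x=14 (P, w=50) cum 615
⇒ x* = 5
y-coordinate, sorted with cumulative weight:
  y=3 (R, w=90) cum 90
  y=4 (P, w=50) cum 140
  y=11 (T, w=250) cum 390  ← median
  y=15 (Q, w=75) cum 465
  y=15 (S, w=150) cum 615
⇒ y* = 11

(5, 11)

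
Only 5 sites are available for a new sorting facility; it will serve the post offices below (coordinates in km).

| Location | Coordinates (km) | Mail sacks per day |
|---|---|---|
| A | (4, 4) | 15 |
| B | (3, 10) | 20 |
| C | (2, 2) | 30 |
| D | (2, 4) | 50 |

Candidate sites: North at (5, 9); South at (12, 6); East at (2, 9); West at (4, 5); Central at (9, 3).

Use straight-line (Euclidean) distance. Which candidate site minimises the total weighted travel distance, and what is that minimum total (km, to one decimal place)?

West, total 337.0 km

Total weighted distance at each candidate:
  North (5, 9): total = 641.2
  South (12, 6): total = 1153.7
  East (2, 9): total = 569.1
  West (4, 5): total = 337.0
  Central (9, 3): total = 826.6
Minimum is at West with total 337.0 km.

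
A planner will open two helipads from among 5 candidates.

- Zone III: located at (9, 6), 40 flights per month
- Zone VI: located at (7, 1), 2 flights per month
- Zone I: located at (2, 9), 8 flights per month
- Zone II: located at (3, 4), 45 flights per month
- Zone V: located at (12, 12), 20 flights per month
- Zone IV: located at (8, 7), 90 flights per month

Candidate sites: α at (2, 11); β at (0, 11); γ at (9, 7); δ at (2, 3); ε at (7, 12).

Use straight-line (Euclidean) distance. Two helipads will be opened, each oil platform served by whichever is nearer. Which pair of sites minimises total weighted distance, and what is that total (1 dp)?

Evaluate every pair (each demand assigned to the nearer of the two):
  {γ, δ}: total = 369.0
  {α, γ}: total = 577.1
  {β, γ}: total = 583.8
  {γ, ε}: total = 591.2
  {δ, ε}: total = 933.0
  {α, ε}: total = 1168.1
  {β, ε}: total = 1199.2
  {α, δ}: total = 1245.0
  {β, δ}: total = 1291.5
  {α, β}: total = 1550.6
Best pair: {γ, δ} with total 369.0.

{γ, δ}, total 369.0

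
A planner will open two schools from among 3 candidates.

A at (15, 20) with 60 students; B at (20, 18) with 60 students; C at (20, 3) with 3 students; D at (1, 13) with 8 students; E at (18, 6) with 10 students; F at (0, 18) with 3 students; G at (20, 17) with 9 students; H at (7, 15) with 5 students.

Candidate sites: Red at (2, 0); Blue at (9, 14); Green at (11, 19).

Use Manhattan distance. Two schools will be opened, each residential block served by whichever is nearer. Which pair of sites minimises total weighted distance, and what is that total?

Evaluate every pair (each demand assigned to the nearer of the two):
  {Blue, Green}: total = 1358
  {Red, Green}: total = 1450
  {Red, Blue}: total = 2105
Best pair: {Blue, Green} with total 1358.

{Blue, Green}, total 1358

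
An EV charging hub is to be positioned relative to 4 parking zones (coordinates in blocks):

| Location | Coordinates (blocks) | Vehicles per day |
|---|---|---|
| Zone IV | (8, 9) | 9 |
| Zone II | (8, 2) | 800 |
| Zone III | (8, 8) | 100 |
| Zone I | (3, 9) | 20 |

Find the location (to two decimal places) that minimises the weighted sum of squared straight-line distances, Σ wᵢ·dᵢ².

(7.89, 2.86)

The minimiser of Σwᵢ‖p−pᵢ‖² is the weighted centroid p* = (Σwᵢpᵢ)/(Σwᵢ).
Σwᵢ = 929.
Σwᵢxᵢ = 9·8 + 800·8 + 100·8 + 20·3 = 7332.
Σwᵢyᵢ = 9·9 + 800·2 + 100·8 + 20·9 = 2661.
x* = 7332/929 = 7.89, y* = 2661/929 = 2.86.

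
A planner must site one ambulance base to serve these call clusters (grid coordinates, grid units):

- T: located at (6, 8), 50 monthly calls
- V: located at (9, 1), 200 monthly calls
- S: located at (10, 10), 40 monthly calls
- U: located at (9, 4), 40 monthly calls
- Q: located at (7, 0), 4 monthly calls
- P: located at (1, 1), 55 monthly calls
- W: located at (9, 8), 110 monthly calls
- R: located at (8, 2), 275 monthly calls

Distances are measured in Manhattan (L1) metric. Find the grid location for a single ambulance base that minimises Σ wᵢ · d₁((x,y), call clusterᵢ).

(9, 2)

Manhattan distance separates: Σwᵢ(|x−xᵢ|+|y−yᵢ|) = Σwᵢ|x−xᵢ| + Σwᵢ|y−yᵢ|, so x and y are optimised independently as 1-D weighted medians.
Total weight W = 774; half = 387.
x-coordinate, sorted with cumulative weight:
  x=1 (P, w=55) cum 55
  x=6 (T, w=50) cum 105
  x=7 (Q, w=4) cum 109
  x=8 (R, w=275) cum 384
  x=9 (V, w=200) cum 584  ← median
  x=9 (U, w=40) cum 624
  x=9 (W, w=110) cum 734
  x=10 (S, w=40) cum 774
⇒ x* = 9
y-coordinate, sorted with cumulative weight:
  y=0 (Q, w=4) cum 4
  y=1 (V, w=200) cum 204
  y=1 (P, w=55) cum 259
  y=2 (R, w=275) cum 534  ← median
  y=4 (U, w=40) cum 574
  y=8 (T, w=50) cum 624
  y=8 (W, w=110) cum 734
  y=10 (S, w=40) cum 774
⇒ y* = 2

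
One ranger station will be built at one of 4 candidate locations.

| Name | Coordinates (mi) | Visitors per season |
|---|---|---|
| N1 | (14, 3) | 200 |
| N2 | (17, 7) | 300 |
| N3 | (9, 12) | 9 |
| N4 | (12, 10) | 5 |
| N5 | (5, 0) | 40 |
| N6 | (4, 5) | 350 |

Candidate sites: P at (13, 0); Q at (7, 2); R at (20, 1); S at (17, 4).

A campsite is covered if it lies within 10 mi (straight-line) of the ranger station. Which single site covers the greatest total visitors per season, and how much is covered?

Q, covering 595

Coverage radius r = 10 mi; a point is covered iff (Δx)²+(Δy)² ≤ 10² = 100.
  P (13, 0): covers {N1, N2, N5} → 540
  Q (7, 2): covers {N1, N4, N5, N6} → 595
  R (20, 1): covers {N1, N2} → 500
  S (17, 4): covers {N1, N2, N4} → 505
Maximum coverage at Q: 595 visitors per season.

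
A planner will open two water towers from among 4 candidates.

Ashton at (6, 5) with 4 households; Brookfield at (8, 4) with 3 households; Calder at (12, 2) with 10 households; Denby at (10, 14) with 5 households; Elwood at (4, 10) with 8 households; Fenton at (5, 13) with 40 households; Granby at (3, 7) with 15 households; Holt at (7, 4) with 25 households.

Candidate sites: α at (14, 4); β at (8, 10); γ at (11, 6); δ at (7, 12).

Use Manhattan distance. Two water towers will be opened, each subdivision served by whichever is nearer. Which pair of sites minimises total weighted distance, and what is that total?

{γ, δ}, total 559

Evaluate every pair (each demand assigned to the nearer of the two):
  {γ, δ}: total = 559
  {α, δ}: total = 585
  {β, δ}: total = 638
  {β, γ}: total = 661
  {α, β}: total = 683
  {α, γ}: total = 1017
Best pair: {γ, δ} with total 559.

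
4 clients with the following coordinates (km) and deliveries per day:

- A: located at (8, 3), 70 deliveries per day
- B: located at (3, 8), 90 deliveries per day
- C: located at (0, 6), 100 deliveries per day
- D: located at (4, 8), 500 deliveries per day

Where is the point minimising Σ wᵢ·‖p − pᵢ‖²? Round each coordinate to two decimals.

The minimiser of Σwᵢ‖p−pᵢ‖² is the weighted centroid p* = (Σwᵢpᵢ)/(Σwᵢ).
Σwᵢ = 760.
Σwᵢxᵢ = 70·8 + 90·3 + 100·0 + 500·4 = 2830.
Σwᵢyᵢ = 70·3 + 90·8 + 100·6 + 500·8 = 5530.
x* = 2830/760 = 3.72, y* = 5530/760 = 7.28.

(3.72, 7.28)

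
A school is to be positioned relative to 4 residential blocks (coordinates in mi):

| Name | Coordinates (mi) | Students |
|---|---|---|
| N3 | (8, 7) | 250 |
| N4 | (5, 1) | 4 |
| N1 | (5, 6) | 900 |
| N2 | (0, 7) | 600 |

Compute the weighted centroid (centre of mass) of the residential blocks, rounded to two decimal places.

The minimiser of Σwᵢ‖p−pᵢ‖² is the weighted centroid p* = (Σwᵢpᵢ)/(Σwᵢ).
Σwᵢ = 1754.
Σwᵢxᵢ = 250·8 + 4·5 + 900·5 + 600·0 = 6520.
Σwᵢyᵢ = 250·7 + 4·1 + 900·6 + 600·7 = 11354.
x* = 6520/1754 = 3.72, y* = 11354/1754 = 6.47.

(3.72, 6.47)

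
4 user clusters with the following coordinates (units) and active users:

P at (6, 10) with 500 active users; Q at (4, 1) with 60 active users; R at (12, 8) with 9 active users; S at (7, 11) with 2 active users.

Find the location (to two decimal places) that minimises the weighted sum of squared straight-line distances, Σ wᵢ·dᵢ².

The minimiser of Σwᵢ‖p−pᵢ‖² is the weighted centroid p* = (Σwᵢpᵢ)/(Σwᵢ).
Σwᵢ = 571.
Σwᵢxᵢ = 500·6 + 60·4 + 9·12 + 2·7 = 3362.
Σwᵢyᵢ = 500·10 + 60·1 + 9·8 + 2·11 = 5154.
x* = 3362/571 = 5.89, y* = 5154/571 = 9.03.

(5.89, 9.03)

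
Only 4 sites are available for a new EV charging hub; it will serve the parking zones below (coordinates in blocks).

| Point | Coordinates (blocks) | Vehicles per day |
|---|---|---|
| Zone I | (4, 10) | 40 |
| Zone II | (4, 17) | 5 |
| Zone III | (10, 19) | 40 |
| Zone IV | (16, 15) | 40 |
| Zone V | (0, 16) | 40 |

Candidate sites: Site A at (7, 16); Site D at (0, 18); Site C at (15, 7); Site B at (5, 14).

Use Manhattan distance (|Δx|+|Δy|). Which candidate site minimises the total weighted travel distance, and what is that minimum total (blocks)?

Site A, total 1300 blocks

Total weighted distance at each candidate:
  Site A (7, 16): total = 1300
  Site D (0, 18): total = 1785
  Site C (15, 7): total = 2665
  Site B (5, 14): total = 1380
Minimum is at Site A with total 1300 blocks.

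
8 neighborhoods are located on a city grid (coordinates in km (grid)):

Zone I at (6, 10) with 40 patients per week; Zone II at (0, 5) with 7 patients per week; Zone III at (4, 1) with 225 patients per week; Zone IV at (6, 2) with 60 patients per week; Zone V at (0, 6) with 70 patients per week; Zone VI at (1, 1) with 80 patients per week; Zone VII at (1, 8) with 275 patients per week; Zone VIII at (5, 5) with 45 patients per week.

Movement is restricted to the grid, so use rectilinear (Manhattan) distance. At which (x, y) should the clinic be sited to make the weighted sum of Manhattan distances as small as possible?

Manhattan distance separates: Σwᵢ(|x−xᵢ|+|y−yᵢ|) = Σwᵢ|x−xᵢ| + Σwᵢ|y−yᵢ|, so x and y are optimised independently as 1-D weighted medians.
Total weight W = 802; half = 401.
x-coordinate, sorted with cumulative weight:
  x=0 (Zone II, w=7) cum 7
  x=0 (Zone V, w=70) cum 77
  x=1 (Zone VI, w=80) cum 157
  x=1 (Zone VII, w=275) cum 432  ← median
  x=4 (Zone III, w=225) cum 657
  x=5 (Zone VIII, w=45) cum 702
  x=6 (Zone I, w=40) cum 742
  x=6 (Zone IV, w=60) cum 802
⇒ x* = 1
y-coordinate, sorted with cumulative weight:
  y=1 (Zone III, w=225) cum 225
  y=1 (Zone VI, w=80) cum 305
  y=2 (Zone IV, w=60) cum 365
  y=5 (Zone II, w=7) cum 372
  y=5 (Zone VIII, w=45) cum 417  ← median
  y=6 (Zone V, w=70) cum 487
  y=8 (Zone VII, w=275) cum 762
  y=10 (Zone I, w=40) cum 802
⇒ y* = 5

(1, 5)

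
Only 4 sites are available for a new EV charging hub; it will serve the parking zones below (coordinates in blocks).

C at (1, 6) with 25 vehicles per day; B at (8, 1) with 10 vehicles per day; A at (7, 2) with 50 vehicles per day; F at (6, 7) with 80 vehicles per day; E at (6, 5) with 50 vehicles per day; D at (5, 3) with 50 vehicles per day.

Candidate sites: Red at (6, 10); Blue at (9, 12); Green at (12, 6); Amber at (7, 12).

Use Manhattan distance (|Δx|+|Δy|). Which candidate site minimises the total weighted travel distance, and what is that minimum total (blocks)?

Total weighted distance at each candidate:
  Red (6, 10): total = 1675
  Blue (9, 12): total = 2860
  Green (12, 6): total = 2225
  Amber (7, 12): total = 2350
Minimum is at Red with total 1675 blocks.

Red, total 1675 blocks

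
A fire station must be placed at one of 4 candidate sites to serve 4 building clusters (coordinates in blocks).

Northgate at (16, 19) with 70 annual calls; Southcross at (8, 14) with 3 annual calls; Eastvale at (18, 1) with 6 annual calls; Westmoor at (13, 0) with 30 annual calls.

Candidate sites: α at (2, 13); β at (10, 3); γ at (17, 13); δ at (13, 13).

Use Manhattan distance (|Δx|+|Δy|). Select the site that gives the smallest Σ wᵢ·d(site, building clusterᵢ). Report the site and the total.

γ, total 1108 blocks

Total weighted distance at each candidate:
  α (2, 13): total = 2309
  β (10, 3): total = 1819
  γ (17, 13): total = 1108
  δ (13, 13): total = 1140
Minimum is at γ with total 1108 blocks.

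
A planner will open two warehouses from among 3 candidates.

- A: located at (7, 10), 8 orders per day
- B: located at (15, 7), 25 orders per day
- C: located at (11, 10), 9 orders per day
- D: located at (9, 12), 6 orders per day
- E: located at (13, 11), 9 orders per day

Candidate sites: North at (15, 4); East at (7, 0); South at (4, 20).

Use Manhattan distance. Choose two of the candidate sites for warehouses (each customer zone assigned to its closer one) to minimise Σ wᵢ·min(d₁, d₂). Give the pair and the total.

Evaluate every pair (each demand assigned to the nearer of the two):
  {North, East}: total = 410
  {North, South}: total = 428
  {East, South}: total = 812
Best pair: {North, East} with total 410.

{North, East}, total 410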